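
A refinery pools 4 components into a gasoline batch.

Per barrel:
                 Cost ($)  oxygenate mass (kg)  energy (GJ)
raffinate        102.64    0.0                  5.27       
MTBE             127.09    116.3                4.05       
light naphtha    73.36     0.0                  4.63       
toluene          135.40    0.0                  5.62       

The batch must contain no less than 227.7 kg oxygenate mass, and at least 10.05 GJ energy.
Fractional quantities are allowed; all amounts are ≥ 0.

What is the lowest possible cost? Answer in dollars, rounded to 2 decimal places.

Let x1 = barrels of raffinate, x2 = barrels of MTBE, x3 = barrels of light naphtha, x4 = barrels of toluene.
Minimise 102.64x1 + 127.09x2 + 73.36x3 + 135.4x4 subject to:
  116.3x2 ≥ 227.7   (oxygenate mass)
  5.27x1 + 4.05x2 + 4.63x3 + 5.62x4 ≥ 10.05   (energy)
  x1, x2, x3, x4 ≥ 0.
The cheapest feasible vertex uses only MTBE, light naphtha; raffinate, toluene are not used. The oxygenate mass and energy requirements are met with equality.
So MTBE = 1.9579 barrels, light naphtha = 0.45802 barrels.
Total cost: 127.09·1.9579 + 73.36·0.45802 = 282.4299.

$282.43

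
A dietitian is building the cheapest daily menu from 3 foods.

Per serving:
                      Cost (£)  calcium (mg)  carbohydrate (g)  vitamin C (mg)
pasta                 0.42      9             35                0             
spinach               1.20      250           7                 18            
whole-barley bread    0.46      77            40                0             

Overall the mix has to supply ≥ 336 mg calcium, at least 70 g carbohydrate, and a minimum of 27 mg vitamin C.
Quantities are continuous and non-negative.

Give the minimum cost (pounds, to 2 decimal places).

Set it up as a linear program. Let x1 = servings of pasta, x2 = servings of spinach, x3 = servings of whole-barley bread.
Minimize 0.42x1 + 1.2x2 + 0.46x3 with:
  9x1 + 250x2 + 77x3 ≥ 336   (calcium)
  35x1 + 7x2 + 40x3 ≥ 70   (carbohydrate)
  18x2 ≥ 27   (vitamin C)
  x1, x2, x3 ≥ 0.
The cheapest feasible vertex uses only spinach, whole-barley bread; pasta is not used. The carbohydrate and vitamin C requirements are met with equality.
Solving gives x2 = 1.5, x3 = 1.488.
Cost = 1.2·1.5 + 0.46·1.488 = 2.4845.

£2.48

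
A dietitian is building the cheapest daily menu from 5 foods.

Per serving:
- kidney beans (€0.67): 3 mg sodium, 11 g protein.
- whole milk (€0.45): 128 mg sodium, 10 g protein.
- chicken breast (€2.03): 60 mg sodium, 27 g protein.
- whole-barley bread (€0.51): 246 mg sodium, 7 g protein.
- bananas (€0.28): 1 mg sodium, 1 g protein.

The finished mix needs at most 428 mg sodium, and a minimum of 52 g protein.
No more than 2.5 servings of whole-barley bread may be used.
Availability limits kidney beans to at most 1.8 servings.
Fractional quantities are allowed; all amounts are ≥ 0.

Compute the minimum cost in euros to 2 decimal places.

€2.64

This is a linear program. Let x1 = servings of kidney beans, x2 = servings of whole milk, x3 = servings of chicken breast, x4 = servings of whole-barley bread, x5 = servings of bananas.
Minimise 0.67x1 + 0.45x2 + 2.03x3 + 0.51x4 + 0.28x5 subject to:
  3x1 + 128x2 + 60x3 + 246x4 + 1x5 ≤ 428   (sodium)
  11x1 + 10x2 + 27x3 + 7x4 + 1x5 ≥ 52   (protein)
  x4 ≤ 2.5
  x1 ≤ 1.8
  x1, x2, x3, x4, x5 ≥ 0.
The optimal basis is {kidney beans, whole milk}; chicken breast, whole-barley bread, bananas drop out. The sodium and protein requirements are met with equality.
Optimal quantities: kidney beans = 1.724 servings, whole milk = 3.303 servings.
Hence cost = 0.67·1.724 + 0.45·3.303 = €2.6414.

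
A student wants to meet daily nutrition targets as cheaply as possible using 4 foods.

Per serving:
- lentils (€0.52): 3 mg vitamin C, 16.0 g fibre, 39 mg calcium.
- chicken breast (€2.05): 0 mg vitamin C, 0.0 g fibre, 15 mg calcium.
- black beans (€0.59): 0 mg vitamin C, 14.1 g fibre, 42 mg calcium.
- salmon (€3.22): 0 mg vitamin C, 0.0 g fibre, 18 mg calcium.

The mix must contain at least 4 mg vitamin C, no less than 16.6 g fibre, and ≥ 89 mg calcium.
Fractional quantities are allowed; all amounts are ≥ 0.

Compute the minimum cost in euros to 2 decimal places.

Let x1 = servings of lentils, x2 = servings of chicken breast, x3 = servings of black beans, x4 = servings of salmon.
Minimize 0.52x1 + 2.05x2 + 0.59x3 + 3.22x4 subject to:
  3x1 ≥ 4   (vitamin C)
  16x1 + 14.1x3 ≥ 16.6   (fibre)
  39x1 + 15x2 + 42x3 + 18x4 ≥ 89   (calcium)
  x1, x2, x3, x4 ≥ 0.
The minimum-cost mix takes nothing from chicken breast, black beans, salmon — only lentils. There the calcium constraint is tight.
Solving gives x1 = 2.282.
Hence cost = 0.52·2.282 = €1.1866.

€1.19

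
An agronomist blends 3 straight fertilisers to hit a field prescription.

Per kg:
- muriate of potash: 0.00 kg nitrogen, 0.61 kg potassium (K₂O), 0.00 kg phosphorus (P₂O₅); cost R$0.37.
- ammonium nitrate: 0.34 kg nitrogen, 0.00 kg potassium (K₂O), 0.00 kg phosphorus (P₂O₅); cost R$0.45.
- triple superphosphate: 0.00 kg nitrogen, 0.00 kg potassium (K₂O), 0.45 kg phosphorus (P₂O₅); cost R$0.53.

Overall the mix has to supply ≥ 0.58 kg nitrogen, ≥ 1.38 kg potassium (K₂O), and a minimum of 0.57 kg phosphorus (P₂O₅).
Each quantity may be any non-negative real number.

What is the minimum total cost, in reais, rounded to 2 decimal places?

R$2.28

Treat it as an LP. Let x1 = kg of muriate of potash, x2 = kg of ammonium nitrate, x3 = kg of triple superphosphate.
min 0.37x1 + 0.45x2 + 0.53x3 subject to:
  0.34x2 ≥ 0.58   (nitrogen)
  0.61x1 ≥ 1.38   (potassium (K₂O))
  0.45x3 ≥ 0.57   (phosphorus (P₂O₅))
  x1, x2, x3 ≥ 0.
All 3 inputs are positive at the optimum. There the nitrogen, potassium (K₂O), phosphorus (P₂O₅) constraints are tight.
Solving gives x1 = 2.262, x2 = 1.706, x3 = 1.267.
Objective = 0.37·2.262 + 0.45·1.706 + 0.53·1.267 = 2.2762.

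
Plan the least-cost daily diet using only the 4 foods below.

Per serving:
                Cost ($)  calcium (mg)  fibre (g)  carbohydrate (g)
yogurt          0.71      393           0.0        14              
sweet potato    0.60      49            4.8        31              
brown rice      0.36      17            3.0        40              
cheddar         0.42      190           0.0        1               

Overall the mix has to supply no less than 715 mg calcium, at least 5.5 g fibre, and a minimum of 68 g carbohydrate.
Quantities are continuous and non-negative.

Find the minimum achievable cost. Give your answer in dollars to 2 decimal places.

$1.88

Let x1 = servings of yogurt, x2 = servings of sweet potato, x3 = servings of brown rice, x4 = servings of cheddar.
min 0.71x1 + 0.6x2 + 0.36x3 + 0.42x4 subject to:
  393x1 + 49x2 + 17x3 + 190x4 ≥ 715   (calcium)
  4.8x2 + 3x3 ≥ 5.5   (fibre)
  14x1 + 31x2 + 40x3 + 1x4 ≥ 68   (carbohydrate)
  x1, x2, x3, x4 ≥ 0.
The minimum-cost mix takes nothing from cheddar — only yogurt, sweet potato, brown rice. Binding constraints: calcium, fibre, carbohydrate.
So yogurt = 1.691 servings, sweet potato = 0.8791 servings, brown rice = 0.4267 servings.
Objective = 0.71·1.691 + 0.6·0.8791 + 0.36·0.4267 = 1.8817.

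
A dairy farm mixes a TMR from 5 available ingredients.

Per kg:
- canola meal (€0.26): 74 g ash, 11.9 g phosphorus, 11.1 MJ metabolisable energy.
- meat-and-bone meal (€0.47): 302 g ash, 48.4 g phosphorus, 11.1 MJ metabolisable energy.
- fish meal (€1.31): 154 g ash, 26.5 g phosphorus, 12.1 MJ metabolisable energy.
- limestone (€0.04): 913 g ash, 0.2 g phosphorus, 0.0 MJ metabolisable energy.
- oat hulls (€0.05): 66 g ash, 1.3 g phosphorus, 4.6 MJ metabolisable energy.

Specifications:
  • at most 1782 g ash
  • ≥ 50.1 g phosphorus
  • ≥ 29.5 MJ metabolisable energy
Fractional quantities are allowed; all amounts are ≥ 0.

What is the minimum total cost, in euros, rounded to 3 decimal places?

€0.643

Let x1 = kg of canola meal, x2 = kg of meat-and-bone meal, x3 = kg of fish meal, x4 = kg of limestone, x5 = kg of oat hulls.
Minimize 0.26x1 + 0.47x2 + 1.31x3 + 0.04x4 + 0.05x5 subject to:
  74x1 + 302x2 + 154x3 + 913x4 + 66x5 ≤ 1782   (ash)
  11.9x1 + 48.4x2 + 26.5x3 + 0.2x4 + 1.3x5 ≥ 50.1   (phosphorus)
  11.1x1 + 11.1x2 + 12.1x3 + 4.6x5 ≥ 29.5   (metabolisable energy)
  x1, x2, x3, x4, x5 ≥ 0.
The optimal basis is {meat-and-bone meal, oat hulls}; canola meal, fish meal, limestone drop out. There the phosphorus and metabolisable energy constraints are tight.
Solving gives x2 = 0.9227, x5 = 4.187.
Hence cost = 0.47·0.9227 + 0.05·4.187 = €0.64302.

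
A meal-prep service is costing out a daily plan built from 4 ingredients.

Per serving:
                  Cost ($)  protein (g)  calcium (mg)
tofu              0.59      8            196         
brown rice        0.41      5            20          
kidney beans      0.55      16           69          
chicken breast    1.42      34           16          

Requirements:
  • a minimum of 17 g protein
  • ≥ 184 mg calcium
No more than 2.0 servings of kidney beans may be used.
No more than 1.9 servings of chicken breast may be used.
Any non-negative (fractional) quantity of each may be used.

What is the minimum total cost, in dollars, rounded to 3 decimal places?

$0.800

Treat it as an LP. Let x1 = servings of tofu, x2 = servings of brown rice, x3 = servings of kidney beans, x4 = servings of chicken breast.
Minimize 0.59x1 + 0.41x2 + 0.55x3 + 1.42x4 s.t.:
  8x1 + 5x2 + 16x3 + 34x4 ≥ 17   (protein)
  196x1 + 20x2 + 69x3 + 16x4 ≥ 184   (calcium)
  x3 ≤ 2
  x4 ≤ 1.9
  x1, x2, x3, x4 ≥ 0.
At the optimum only tofu, kidney beans are positive (brown rice, chicken breast = 0). The protein and calcium requirements are met with equality.
Optimal quantities: tofu = 0.6854 servings, kidney beans = 0.7198 servings.
Hence cost = 0.59·0.6854 + 0.55·0.7198 = $0.80028.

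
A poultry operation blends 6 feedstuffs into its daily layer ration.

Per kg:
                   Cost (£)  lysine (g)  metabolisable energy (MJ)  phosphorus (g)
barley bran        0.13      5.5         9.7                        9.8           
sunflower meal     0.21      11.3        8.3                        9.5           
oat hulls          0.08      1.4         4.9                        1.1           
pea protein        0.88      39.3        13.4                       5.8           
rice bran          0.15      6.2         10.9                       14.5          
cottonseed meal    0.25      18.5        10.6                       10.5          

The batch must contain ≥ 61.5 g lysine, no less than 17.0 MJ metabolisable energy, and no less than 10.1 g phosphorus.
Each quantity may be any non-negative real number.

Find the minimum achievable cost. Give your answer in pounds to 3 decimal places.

Let x1 = kg of barley bran, x2 = kg of sunflower meal, x3 = kg of oat hulls, x4 = kg of pea protein, x5 = kg of rice bran, x6 = kg of cottonseed meal.
Minimize 0.13x1 + 0.21x2 + 0.08x3 + 0.88x4 + 0.15x5 + 0.25x6 subject to:
  5.5x1 + 11.3x2 + 1.4x3 + 39.3x4 + 6.2x5 + 18.5x6 ≥ 61.5   (lysine)
  9.7x1 + 8.3x2 + 4.9x3 + 13.4x4 + 10.9x5 + 10.6x6 ≥ 17   (metabolisable energy)
  9.8x1 + 9.5x2 + 1.1x3 + 5.8x4 + 14.5x5 + 10.5x6 ≥ 10.1   (phosphorus)
  x1, x2, x3, x4, x5, x6 ≥ 0.
The cheapest feasible vertex uses only cottonseed meal; barley bran, sunflower meal, oat hulls, pea protein, rice bran are not used. There the lysine constraint is tight.
Solving gives x6 = 3.324.
Cost = 0.25·3.324 = 0.83100.

£0.831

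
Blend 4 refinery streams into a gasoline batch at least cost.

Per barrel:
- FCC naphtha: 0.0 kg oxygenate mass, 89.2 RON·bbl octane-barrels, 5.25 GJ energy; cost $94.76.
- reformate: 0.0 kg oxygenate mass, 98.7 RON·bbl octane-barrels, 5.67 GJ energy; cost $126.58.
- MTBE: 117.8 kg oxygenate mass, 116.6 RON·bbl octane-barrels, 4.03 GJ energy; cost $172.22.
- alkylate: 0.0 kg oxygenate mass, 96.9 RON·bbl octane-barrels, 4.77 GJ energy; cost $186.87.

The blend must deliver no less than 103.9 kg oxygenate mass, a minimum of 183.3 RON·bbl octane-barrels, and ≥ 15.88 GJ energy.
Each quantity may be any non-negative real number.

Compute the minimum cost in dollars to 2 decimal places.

This is a linear program. Let x1 = barrels of FCC naphtha, x2 = barrels of reformate, x3 = barrels of MTBE, x4 = barrels of alkylate.
Minimise 94.76x1 + 126.58x2 + 172.22x3 + 186.87x4 with:
  117.8x3 ≥ 103.9   (oxygenate mass)
  89.2x1 + 98.7x2 + 116.6x3 + 96.9x4 ≥ 183.3   (octane-barrels)
  5.25x1 + 5.67x2 + 4.03x3 + 4.77x4 ≥ 15.88   (energy)
  x1, x2, x3, x4 ≥ 0.
The cheapest feasible vertex uses only FCC naphtha, MTBE; reformate, alkylate are not used. The oxygenate mass and energy requirements are met with equality.
That vertex is x1 = 2.3477, x3 = 0.882.
Hence cost = 94.76·2.3477 + 172.22·0.882 = $374.3661.

$374.37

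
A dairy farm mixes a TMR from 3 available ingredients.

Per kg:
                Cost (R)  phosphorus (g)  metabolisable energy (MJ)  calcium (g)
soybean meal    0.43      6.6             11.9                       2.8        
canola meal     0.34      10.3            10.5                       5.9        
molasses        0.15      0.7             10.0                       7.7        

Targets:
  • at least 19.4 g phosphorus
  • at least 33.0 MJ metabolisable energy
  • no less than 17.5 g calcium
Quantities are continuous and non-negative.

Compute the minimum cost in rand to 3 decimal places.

Treat it as an LP. Let x1 = kg of soybean meal, x2 = kg of canola meal, x3 = kg of molasses.
Minimise 0.43x1 + 0.34x2 + 0.15x3 with:
  6.6x1 + 10.3x2 + 0.7x3 ≥ 19.4   (phosphorus)
  11.9x1 + 10.5x2 + 10x3 ≥ 33   (metabolisable energy)
  2.8x1 + 5.9x2 + 7.7x3 ≥ 17.5   (calcium)
  x1, x2, x3 ≥ 0.
The minimum-cost mix takes nothing from soybean meal — only canola meal, molasses. There the phosphorus and metabolisable energy constraints are tight.
Solving gives x2 = 1.787, x3 = 1.424.
Objective = 0.34·1.787 + 0.15·1.424 = 0.82118.

R0.821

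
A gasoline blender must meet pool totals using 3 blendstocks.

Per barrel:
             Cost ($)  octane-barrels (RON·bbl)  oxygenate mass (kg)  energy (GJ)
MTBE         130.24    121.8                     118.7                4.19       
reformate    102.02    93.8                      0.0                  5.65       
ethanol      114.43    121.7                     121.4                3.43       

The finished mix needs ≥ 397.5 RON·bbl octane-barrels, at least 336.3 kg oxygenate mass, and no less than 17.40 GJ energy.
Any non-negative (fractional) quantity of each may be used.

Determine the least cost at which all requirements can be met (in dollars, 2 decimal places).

$459.61

This is a linear program. Let x1 = barrels of MTBE, x2 = barrels of reformate, x3 = barrels of ethanol.
Minimize 130.24x1 + 102.02x2 + 114.43x3 with:
  121.8x1 + 93.8x2 + 121.7x3 ≥ 397.5   (octane-barrels)
  118.7x1 + 121.4x3 ≥ 336.3   (oxygenate mass)
  4.19x1 + 5.65x2 + 3.43x3 ≥ 17.4   (energy)
  x1, x2, x3 ≥ 0.
The cheapest feasible vertex uses only reformate, ethanol; MTBE is not used. The oxygenate mass and energy requirements are met with equality.
That vertex is x2 = 1.3979, x3 = 2.7702.
Total cost: 102.02·1.3979 + 114.43·2.7702 = 459.6077.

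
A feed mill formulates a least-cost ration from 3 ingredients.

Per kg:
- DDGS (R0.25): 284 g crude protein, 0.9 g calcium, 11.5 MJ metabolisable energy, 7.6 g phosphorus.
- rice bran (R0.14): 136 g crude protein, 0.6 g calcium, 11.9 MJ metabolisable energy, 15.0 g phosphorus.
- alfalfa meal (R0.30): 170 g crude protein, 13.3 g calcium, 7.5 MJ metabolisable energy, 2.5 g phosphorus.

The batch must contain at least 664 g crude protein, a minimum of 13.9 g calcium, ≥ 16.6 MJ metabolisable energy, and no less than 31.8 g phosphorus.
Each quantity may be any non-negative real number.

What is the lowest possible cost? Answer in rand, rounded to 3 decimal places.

Set it up as a linear program. Let x1 = kg of DDGS, x2 = kg of rice bran, x3 = kg of alfalfa meal.
Minimise 0.25x1 + 0.14x2 + 0.3x3 s.t.:
  284x1 + 136x2 + 170x3 ≥ 664   (crude protein)
  0.9x1 + 0.6x2 + 13.3x3 ≥ 13.9   (calcium)
  11.5x1 + 11.9x2 + 7.5x3 ≥ 16.6   (metabolisable energy)
  7.6x1 + 15x2 + 2.5x3 ≥ 31.8   (phosphorus)
  x1, x2, x3 ≥ 0.
All 3 inputs are positive at the optimum. The crude protein, calcium, phosphorus requirements are met with equality.
That vertex is x1 = 1.126, x2 = 1.398, x3 = 0.9058.
Objective = 0.25·1.126 + 0.14·1.398 + 0.3·0.9058 = 0.74896.

R0.749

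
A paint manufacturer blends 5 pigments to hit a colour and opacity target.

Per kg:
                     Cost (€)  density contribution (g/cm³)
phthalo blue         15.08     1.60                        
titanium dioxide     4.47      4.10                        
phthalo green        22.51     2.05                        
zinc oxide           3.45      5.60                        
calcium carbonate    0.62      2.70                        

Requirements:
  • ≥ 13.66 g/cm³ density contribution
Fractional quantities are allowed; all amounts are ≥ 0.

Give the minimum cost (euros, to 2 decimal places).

Let x1 = kg of phthalo blue, x2 = kg of titanium dioxide, x3 = kg of phthalo green, x4 = kg of zinc oxide, x5 = kg of calcium carbonate.
min 15.08x1 + 4.47x2 + 22.51x3 + 3.45x4 + 0.62x5 with:
  1.6x1 + 4.1x2 + 2.05x3 + 5.6x4 + 2.7x5 ≥ 13.66   (density contribution)
  x1, x2, x3, x4, x5 ≥ 0.
The cheapest feasible vertex uses only calcium carbonate; phthalo blue, titanium dioxide, phthalo green, zinc oxide are not used. Binding constraint: density contribution.
Solving gives x5 = 5.059.
Objective = 0.62·5.059 = 3.1366.

€3.14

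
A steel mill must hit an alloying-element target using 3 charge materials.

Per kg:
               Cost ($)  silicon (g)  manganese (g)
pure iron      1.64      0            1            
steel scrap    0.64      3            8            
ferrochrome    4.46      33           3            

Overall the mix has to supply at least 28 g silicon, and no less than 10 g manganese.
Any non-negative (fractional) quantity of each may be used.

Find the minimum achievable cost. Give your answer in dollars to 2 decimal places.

$4.01

Treat it as an LP. Let x1 = kg of pure iron, x2 = kg of steel scrap, x3 = kg of ferrochrome.
Minimise 1.64x1 + 0.64x2 + 4.46x3 with:
  3x2 + 33x3 ≥ 28   (silicon)
  1x1 + 8x2 + 3x3 ≥ 10   (manganese)
  x1, x2, x3 ≥ 0.
The minimum-cost mix takes nothing from pure iron — only steel scrap, ferrochrome. There the silicon and manganese constraints are tight.
That vertex is x2 = 0.9647, x3 = 0.7608.
Hence cost = 0.64·0.9647 + 4.46·0.7608 = $4.0106.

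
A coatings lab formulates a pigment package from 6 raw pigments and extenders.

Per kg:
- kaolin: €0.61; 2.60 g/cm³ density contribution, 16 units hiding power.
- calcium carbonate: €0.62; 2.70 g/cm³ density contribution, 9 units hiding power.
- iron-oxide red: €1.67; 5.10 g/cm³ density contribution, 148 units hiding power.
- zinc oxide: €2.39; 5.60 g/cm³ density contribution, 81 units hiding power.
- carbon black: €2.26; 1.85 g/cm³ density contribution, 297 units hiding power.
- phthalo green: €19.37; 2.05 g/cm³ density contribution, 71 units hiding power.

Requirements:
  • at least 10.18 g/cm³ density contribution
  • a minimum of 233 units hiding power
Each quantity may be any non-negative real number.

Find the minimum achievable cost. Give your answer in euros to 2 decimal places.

€3.08

Let x1 = kg of kaolin, x2 = kg of calcium carbonate, x3 = kg of iron-oxide red, x4 = kg of zinc oxide, x5 = kg of carbon black, x6 = kg of phthalo green.
Minimize 0.61x1 + 0.62x2 + 1.67x3 + 2.39x4 + 2.26x5 + 19.37x6 s.t.:
  2.6x1 + 2.7x2 + 5.1x3 + 5.6x4 + 1.85x5 + 2.05x6 ≥ 10.18   (density contribution)
  16x1 + 9x2 + 148x3 + 81x4 + 297x5 + 71x6 ≥ 233   (hiding power)
  x1, x2, x3, x4, x5, x6 ≥ 0.
At the optimum only kaolin, iron-oxide red are positive (calcium carbonate, zinc oxide, carbon black, phthalo green = 0). There the density contribution and hiding power constraints are tight.
Solving gives x1 = 1.05, x3 = 1.461.
Hence cost = 0.61·1.05 + 1.67·1.461 = €3.0804.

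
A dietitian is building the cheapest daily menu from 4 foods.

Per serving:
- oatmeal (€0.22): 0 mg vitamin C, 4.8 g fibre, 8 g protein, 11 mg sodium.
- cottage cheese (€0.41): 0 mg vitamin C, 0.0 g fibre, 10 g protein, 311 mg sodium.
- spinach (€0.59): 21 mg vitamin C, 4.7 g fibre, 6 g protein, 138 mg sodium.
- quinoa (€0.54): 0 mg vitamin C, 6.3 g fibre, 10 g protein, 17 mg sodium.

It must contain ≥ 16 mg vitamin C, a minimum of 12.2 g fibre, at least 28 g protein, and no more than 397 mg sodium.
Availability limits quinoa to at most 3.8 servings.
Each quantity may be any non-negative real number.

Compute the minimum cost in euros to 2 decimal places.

€1.09

Treat it as an LP. Let x1 = servings of oatmeal, x2 = servings of cottage cheese, x3 = servings of spinach, x4 = servings of quinoa.
Minimize 0.22x1 + 0.41x2 + 0.59x3 + 0.54x4 s.t.:
  21x3 ≥ 16   (vitamin C)
  4.8x1 + 4.7x3 + 6.3x4 ≥ 12.2   (fibre)
  8x1 + 10x2 + 6x3 + 10x4 ≥ 28   (protein)
  11x1 + 311x2 + 138x3 + 17x4 ≤ 397   (sodium)
  x4 ≤ 3.8
  x1, x2, x3, x4 ≥ 0.
The cheapest feasible vertex uses only oatmeal, spinach; cottage cheese, quinoa are not used. Binding constraints: vitamin C and protein.
That vertex is x1 = 2.929, x3 = 0.7619.
Total cost: 0.22·2.929 + 0.59·0.7619 = 1.0939.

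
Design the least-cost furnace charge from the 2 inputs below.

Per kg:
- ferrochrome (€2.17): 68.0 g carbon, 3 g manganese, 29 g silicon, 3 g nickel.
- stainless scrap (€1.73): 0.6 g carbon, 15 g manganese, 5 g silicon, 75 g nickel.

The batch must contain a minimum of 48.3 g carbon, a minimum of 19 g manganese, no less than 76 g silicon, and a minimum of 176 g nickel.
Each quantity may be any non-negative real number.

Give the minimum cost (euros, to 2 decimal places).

Set it up as a linear program. Let x1 = kg of ferrochrome, x2 = kg of stainless scrap.
min 2.17x1 + 1.73x2 subject to:
  68x1 + 0.6x2 ≥ 48.3   (carbon)
  3x1 + 15x2 ≥ 19   (manganese)
  29x1 + 5x2 ≥ 76   (silicon)
  3x1 + 75x2 ≥ 176   (nickel)
  x1, x2 ≥ 0.
Both inputs are positive at the optimum. There the silicon and nickel constraints are tight.
Optimal quantities: ferrochrome = 2.231 kg, stainless scrap = 2.257 kg.
Total cost: 2.17·2.231 + 1.73·2.257 = 8.7459.

€8.75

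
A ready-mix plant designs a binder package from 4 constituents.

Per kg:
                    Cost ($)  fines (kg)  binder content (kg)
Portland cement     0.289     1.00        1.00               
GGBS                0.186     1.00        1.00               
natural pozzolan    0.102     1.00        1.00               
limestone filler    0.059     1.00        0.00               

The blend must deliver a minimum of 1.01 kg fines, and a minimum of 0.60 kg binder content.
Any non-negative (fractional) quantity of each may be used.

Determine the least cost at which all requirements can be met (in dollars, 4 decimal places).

Let x1 = kg of Portland cement, x2 = kg of GGBS, x3 = kg of natural pozzolan, x4 = kg of limestone filler.
Minimize 0.289x1 + 0.186x2 + 0.102x3 + 0.059x4 s.t.:
  1x1 + 1x2 + 1x3 + 1x4 ≥ 1.01   (fines)
  1x1 + 1x2 + 1x3 ≥ 0.6   (binder content)
  x1, x2, x3, x4 ≥ 0.
The optimal basis is {natural pozzolan, limestone filler}; Portland cement, GGBS drop out. There the fines and binder content constraints are tight.
Solving gives x3 = 0.6, x4 = 0.41.
Hence cost = 0.102·0.6 + 0.059·0.41 = $0.085390.

$0.0854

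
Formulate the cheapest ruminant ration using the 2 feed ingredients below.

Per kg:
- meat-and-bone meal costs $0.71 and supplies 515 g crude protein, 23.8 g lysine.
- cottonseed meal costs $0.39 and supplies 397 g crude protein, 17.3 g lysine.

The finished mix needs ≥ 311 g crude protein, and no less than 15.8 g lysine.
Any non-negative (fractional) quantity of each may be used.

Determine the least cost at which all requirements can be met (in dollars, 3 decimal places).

$0.356

Set it up as a linear program. Let x1 = kg of meat-and-bone meal, x2 = kg of cottonseed meal.
Minimise 0.71x1 + 0.39x2 subject to:
  515x1 + 397x2 ≥ 311   (crude protein)
  23.8x1 + 17.3x2 ≥ 15.8   (lysine)
  x1, x2 ≥ 0.
At the optimum only cottonseed meal is positive (meat-and-bone meal = 0). Binding constraint: lysine.
So cottonseed meal = 0.9133 kg.
Objective = 0.39·0.9133 = 0.35619.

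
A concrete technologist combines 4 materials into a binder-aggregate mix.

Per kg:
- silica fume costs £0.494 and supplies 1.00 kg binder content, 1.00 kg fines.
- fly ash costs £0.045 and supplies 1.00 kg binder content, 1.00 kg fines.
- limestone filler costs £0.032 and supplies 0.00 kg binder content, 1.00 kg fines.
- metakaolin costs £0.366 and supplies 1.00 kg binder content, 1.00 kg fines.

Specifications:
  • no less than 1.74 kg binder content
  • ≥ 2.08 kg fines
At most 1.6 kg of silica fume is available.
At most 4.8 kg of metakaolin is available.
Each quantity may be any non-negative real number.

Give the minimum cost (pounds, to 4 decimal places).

This is a linear program. Let x1 = kg of silica fume, x2 = kg of fly ash, x3 = kg of limestone filler, x4 = kg of metakaolin.
Minimise 0.494x1 + 0.045x2 + 0.032x3 + 0.366x4 subject to:
  1x1 + 1x2 + 1x4 ≥ 1.74   (binder content)
  1x1 + 1x2 + 1x3 + 1x4 ≥ 2.08   (fines)
  x1 ≤ 1.6
  x4 ≤ 4.8
  x1, x2, x3, x4 ≥ 0.
At the optimum only fly ash, limestone filler are positive (silica fume, metakaolin = 0). There the binder content and fines constraints are tight.
So fly ash = 1.74 kg, limestone filler = 0.34 kg.
Total cost: 0.045·1.74 + 0.032·0.34 = 0.089180.

£0.0892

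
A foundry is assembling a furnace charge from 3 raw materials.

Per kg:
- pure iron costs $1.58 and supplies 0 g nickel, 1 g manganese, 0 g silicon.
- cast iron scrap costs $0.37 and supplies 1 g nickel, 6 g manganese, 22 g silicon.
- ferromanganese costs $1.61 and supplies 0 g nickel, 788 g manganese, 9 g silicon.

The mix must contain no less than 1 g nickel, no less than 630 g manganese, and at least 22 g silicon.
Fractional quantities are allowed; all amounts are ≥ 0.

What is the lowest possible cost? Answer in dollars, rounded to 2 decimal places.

Set it up as a linear program. Let x1 = kg of pure iron, x2 = kg of cast iron scrap, x3 = kg of ferromanganese.
Minimise 1.58x1 + 0.37x2 + 1.61x3 subject to:
  1x2 ≥ 1   (nickel)
  1x1 + 6x2 + 788x3 ≥ 630   (manganese)
  22x2 + 9x3 ≥ 22   (silicon)
  x1, x2, x3 ≥ 0.
The cheapest feasible vertex uses only cast iron scrap, ferromanganese; pure iron is not used. There the nickel and manganese constraints are tight.
That vertex is x2 = 1, x3 = 0.7919.
Total cost: 0.37·1 + 1.61·0.7919 = 1.64496.

$1.64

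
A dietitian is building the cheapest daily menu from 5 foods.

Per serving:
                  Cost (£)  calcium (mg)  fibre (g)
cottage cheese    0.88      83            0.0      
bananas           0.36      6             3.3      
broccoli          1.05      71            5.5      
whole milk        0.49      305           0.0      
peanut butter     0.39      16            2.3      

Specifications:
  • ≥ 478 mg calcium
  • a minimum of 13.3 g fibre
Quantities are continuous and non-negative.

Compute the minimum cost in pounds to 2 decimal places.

£2.18

This is a linear program. Let x1 = servings of cottage cheese, x2 = servings of bananas, x3 = servings of broccoli, x4 = servings of whole milk, x5 = servings of peanut butter.
Minimize 0.88x1 + 0.36x2 + 1.05x3 + 0.49x4 + 0.39x5 s.t.:
  83x1 + 6x2 + 71x3 + 305x4 + 16x5 ≥ 478   (calcium)
  3.3x2 + 5.5x3 + 2.3x5 ≥ 13.3   (fibre)
  x1, x2, x3, x4, x5 ≥ 0.
The optimal basis is {bananas, whole milk}; cottage cheese, broccoli, peanut butter drop out. The calcium and fibre requirements are met with equality.
That vertex is x2 = 4.03, x4 = 1.488.
Total cost: 0.36·4.03 + 0.49·1.488 = 2.1799.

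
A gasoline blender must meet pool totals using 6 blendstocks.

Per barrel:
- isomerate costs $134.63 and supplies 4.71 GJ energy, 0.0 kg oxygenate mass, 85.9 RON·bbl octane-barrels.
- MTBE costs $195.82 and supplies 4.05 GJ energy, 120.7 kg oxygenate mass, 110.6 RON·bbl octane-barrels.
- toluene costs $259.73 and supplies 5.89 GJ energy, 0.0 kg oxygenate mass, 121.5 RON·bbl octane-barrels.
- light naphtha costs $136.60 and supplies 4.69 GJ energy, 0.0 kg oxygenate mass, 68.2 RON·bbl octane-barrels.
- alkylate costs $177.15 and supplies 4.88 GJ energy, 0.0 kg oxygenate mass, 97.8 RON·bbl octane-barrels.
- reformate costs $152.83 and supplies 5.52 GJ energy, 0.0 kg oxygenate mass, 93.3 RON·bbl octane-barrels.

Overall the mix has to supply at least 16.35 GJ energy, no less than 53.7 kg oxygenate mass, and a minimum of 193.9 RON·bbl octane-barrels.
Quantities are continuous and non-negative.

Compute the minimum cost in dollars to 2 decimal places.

Let x1 = barrels of isomerate, x2 = barrels of MTBE, x3 = barrels of toluene, x4 = barrels of light naphtha, x5 = barrels of alkylate, x6 = barrels of reformate.
Minimize 134.63x1 + 195.82x2 + 259.73x3 + 136.6x4 + 177.15x5 + 152.83x6 s.t.:
  4.71x1 + 4.05x2 + 5.89x3 + 4.69x4 + 4.88x5 + 5.52x6 ≥ 16.35   (energy)
  120.7x2 ≥ 53.7   (oxygenate mass)
  85.9x1 + 110.6x2 + 121.5x3 + 68.2x4 + 97.8x5 + 93.3x6 ≥ 193.9   (octane-barrels)
  x1, x2, x3, x4, x5, x6 ≥ 0.
The cheapest feasible vertex uses only MTBE, reformate; isomerate, toluene, light naphtha, alkylate are not used. The energy and oxygenate mass requirements are met with equality.
So MTBE = 0.444905 barrels, reformate = 2.63553 barrels.
Total cost: 195.82·0.444905 + 152.83·2.63553 = 489.9093.

$489.91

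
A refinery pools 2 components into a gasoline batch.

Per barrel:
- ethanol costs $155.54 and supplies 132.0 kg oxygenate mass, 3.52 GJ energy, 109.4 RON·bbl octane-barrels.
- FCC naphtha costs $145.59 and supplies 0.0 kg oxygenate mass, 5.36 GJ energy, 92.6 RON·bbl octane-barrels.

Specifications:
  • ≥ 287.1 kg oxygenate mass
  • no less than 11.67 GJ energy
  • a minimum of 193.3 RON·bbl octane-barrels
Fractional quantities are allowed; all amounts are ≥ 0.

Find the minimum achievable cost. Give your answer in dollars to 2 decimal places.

$447.33

Let x1 = barrels of ethanol, x2 = barrels of FCC naphtha.
Minimize 155.54x1 + 145.59x2 s.t.:
  132x1 ≥ 287.1   (oxygenate mass)
  3.52x1 + 5.36x2 ≥ 11.67   (energy)
  109.4x1 + 92.6x2 ≥ 193.3   (octane-barrels)
  x1, x2 ≥ 0.
Both inputs are positive at the optimum. Binding constraints: oxygenate mass and energy.
Optimal quantities: ethanol = 2.175 barrels, FCC naphtha = 0.7489 barrels.
Cost = 155.54·2.175 + 145.59·0.7489 = 447.3319.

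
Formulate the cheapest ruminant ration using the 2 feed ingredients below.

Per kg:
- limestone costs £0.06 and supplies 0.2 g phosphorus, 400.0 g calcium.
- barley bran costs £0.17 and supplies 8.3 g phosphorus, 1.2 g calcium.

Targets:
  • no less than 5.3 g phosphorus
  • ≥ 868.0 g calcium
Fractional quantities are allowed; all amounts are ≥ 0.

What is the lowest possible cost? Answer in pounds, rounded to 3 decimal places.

Treat it as an LP. Let x1 = kg of limestone, x2 = kg of barley bran.
Minimise 0.06x1 + 0.17x2 with:
  0.2x1 + 8.3x2 ≥ 5.3   (phosphorus)
  400x1 + 1.2x2 ≥ 868   (calcium)
  x1, x2 ≥ 0.
Both inputs are positive at the optimum. There the phosphorus and calcium constraints are tight.
That vertex is x1 = 2.168, x2 = 0.5863.
Total cost: 0.06·2.168 + 0.17·0.5863 = 0.22975.

£0.230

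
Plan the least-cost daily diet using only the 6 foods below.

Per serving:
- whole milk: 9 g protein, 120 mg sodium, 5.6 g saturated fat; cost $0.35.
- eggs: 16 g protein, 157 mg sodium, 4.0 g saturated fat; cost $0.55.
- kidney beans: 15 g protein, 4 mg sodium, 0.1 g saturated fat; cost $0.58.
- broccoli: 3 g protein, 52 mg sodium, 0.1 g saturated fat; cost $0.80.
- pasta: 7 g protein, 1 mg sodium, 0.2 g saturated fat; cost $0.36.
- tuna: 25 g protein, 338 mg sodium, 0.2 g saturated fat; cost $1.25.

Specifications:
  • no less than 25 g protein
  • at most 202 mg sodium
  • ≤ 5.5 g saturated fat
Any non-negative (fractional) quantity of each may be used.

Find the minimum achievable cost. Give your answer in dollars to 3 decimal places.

$0.879

Set it up as a linear program. Let x1 = servings of whole milk, x2 = servings of eggs, x3 = servings of kidney beans, x4 = servings of broccoli, x5 = servings of pasta, x6 = servings of tuna.
min 0.35x1 + 0.55x2 + 0.58x3 + 0.8x4 + 0.36x5 + 1.25x6 s.t.:
  9x1 + 16x2 + 15x3 + 3x4 + 7x5 + 25x6 ≥ 25   (protein)
  120x1 + 157x2 + 4x3 + 52x4 + 1x5 + 338x6 ≤ 202   (sodium)
  5.6x1 + 4x2 + 0.1x3 + 0.1x4 + 0.2x5 + 0.2x6 ≤ 5.5   (saturated fat)
  x1, x2, x3, x4, x5, x6 ≥ 0.
The optimal basis is {eggs, kidney beans}; whole milk, broccoli, pasta, tuna drop out. The protein and sodium requirements are met with equality.
Optimal quantities: eggs = 1.279 servings, kidney beans = 0.3025 servings.
Cost = 0.55·1.279 + 0.58·0.3025 = 0.87890.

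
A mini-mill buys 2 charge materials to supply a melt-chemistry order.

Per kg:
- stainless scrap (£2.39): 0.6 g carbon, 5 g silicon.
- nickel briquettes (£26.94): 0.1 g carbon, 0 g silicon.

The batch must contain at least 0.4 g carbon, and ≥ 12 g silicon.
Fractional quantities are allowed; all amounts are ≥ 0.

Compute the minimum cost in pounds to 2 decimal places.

Set it up as a linear program. Let x1 = kg of stainless scrap, x2 = kg of nickel briquettes.
Minimize 2.39x1 + 26.94x2 with:
  0.6x1 + 0.1x2 ≥ 0.4   (carbon)
  5x1 ≥ 12   (silicon)
  x1, x2 ≥ 0.
At the optimum only stainless scrap is positive (nickel briquettes = 0). The silicon requirement is met with equality.
So stainless scrap = 2.4 kg.
Objective = 2.39·2.4 = 5.7360.

£5.74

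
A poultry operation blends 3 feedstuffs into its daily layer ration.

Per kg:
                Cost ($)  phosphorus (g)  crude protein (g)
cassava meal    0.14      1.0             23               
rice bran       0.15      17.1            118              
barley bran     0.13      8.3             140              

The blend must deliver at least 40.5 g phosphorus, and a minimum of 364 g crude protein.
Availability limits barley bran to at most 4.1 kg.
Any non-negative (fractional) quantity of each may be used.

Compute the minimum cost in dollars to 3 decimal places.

Treat it as an LP. Let x1 = kg of cassava meal, x2 = kg of rice bran, x3 = kg of barley bran.
Minimise 0.14x1 + 0.15x2 + 0.13x3 subject to:
  1x1 + 17.1x2 + 8.3x3 ≥ 40.5   (phosphorus)
  23x1 + 118x2 + 140x3 ≥ 364   (crude protein)
  x3 ≤ 4.1
  x1, x2, x3 ≥ 0.
The cheapest feasible vertex uses only rice bran, barley bran; cassava meal is not used. The phosphorus and crude protein requirements are met with equality.
That vertex is x2 = 1.872, x3 = 1.022.
Objective = 0.15·1.872 + 0.13·1.022 = 0.41366.

$0.414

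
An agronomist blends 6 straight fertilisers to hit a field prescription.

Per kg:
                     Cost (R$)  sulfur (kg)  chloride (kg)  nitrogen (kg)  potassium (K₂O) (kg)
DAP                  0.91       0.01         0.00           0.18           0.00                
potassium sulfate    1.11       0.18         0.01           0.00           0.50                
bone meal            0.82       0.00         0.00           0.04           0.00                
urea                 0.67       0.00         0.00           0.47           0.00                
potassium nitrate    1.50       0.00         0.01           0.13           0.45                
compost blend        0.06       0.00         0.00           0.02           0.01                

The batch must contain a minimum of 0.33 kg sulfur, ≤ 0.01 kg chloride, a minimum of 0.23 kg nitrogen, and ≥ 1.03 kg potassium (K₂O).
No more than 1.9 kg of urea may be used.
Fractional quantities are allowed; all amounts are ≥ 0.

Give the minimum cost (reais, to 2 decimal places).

R$17.94

Let x1 = kg of DAP, x2 = kg of potassium sulfate, x3 = kg of bone meal, x4 = kg of urea, x5 = kg of potassium nitrate, x6 = kg of compost blend.
Minimize 0.91x1 + 1.11x2 + 0.82x3 + 0.67x4 + 1.5x5 + 0.06x6 s.t.:
  0.01x1 + 0.18x2 ≥ 0.33   (sulfur)
  0.01x2 + 0.01x5 ≤ 0.01   (chloride)
  0.18x1 + 0.04x3 + 0.47x4 + 0.13x5 + 0.02x6 ≥ 0.23   (nitrogen)
  0.5x2 + 0.45x5 + 0.01x6 ≥ 1.03   (potassium (K₂O))
  x4 ≤ 1.9
  x1, x2, x3, x4, x5, x6 ≥ 0.
The minimum-cost mix takes nothing from bone meal, urea, potassium nitrate — only DAP, potassium sulfate, compost blend. There the sulfur, chloride, potassium (K₂O) constraints are tight.
So DAP = 15 kg, potassium sulfate = 1 kg, compost blend = 53 kg.
Hence cost = 0.91·15 + 1.11·1 + 0.06·53 = R$17.9400.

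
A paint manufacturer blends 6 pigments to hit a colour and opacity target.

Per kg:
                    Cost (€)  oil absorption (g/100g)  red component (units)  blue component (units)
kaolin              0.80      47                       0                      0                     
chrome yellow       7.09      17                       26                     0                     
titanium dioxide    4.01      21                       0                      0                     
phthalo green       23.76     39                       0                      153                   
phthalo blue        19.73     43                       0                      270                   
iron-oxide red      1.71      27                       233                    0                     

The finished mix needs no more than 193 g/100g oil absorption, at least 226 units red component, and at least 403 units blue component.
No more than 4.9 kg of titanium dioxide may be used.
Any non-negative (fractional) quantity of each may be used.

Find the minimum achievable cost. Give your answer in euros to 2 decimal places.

Let x1 = kg of kaolin, x2 = kg of chrome yellow, x3 = kg of titanium dioxide, x4 = kg of phthalo green, x5 = kg of phthalo blue, x6 = kg of iron-oxide red.
min 0.8x1 + 7.09x2 + 4.01x3 + 23.76x4 + 19.73x5 + 1.71x6 s.t.:
  47x1 + 17x2 + 21x3 + 39x4 + 43x5 + 27x6 ≤ 193   (oil absorption)
  26x2 + 233x6 ≥ 226   (red component)
  153x4 + 270x5 ≥ 403   (blue component)
  x3 ≤ 4.9
  x1, x2, x3, x4, x5, x6 ≥ 0.
At the optimum only phthalo blue, iron-oxide red are positive (kaolin, chrome yellow, titanium dioxide, phthalo green = 0). The red component and blue component requirements are met with equality.
Optimal quantities: phthalo blue = 1.4926 kg, iron-oxide red = 0.96996 kg.
Hence cost = 19.73·1.4926 + 1.71·0.96996 = €31.1076.

€31.11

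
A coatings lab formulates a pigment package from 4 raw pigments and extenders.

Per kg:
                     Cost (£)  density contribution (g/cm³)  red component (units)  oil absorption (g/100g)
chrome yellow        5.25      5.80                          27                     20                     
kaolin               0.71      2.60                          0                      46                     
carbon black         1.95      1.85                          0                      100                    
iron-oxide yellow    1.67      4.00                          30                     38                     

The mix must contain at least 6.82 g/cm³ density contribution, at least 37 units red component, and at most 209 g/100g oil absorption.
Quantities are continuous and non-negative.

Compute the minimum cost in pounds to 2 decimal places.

£2.57

This is a linear program. Let x1 = kg of chrome yellow, x2 = kg of kaolin, x3 = kg of carbon black, x4 = kg of iron-oxide yellow.
Minimize 5.25x1 + 0.71x2 + 1.95x3 + 1.67x4 s.t.:
  5.8x1 + 2.6x2 + 1.85x3 + 4x4 ≥ 6.82   (density contribution)
  27x1 + 30x4 ≥ 37   (red component)
  20x1 + 46x2 + 100x3 + 38x4 ≤ 209   (oil absorption)
  x1, x2, x3, x4 ≥ 0.
The optimal basis is {kaolin, iron-oxide yellow}; chrome yellow, carbon black drop out. There the density contribution and red component constraints are tight.
Optimal quantities: kaolin = 0.7256 kg, iron-oxide yellow = 1.233 kg.
Hence cost = 0.71·0.7256 + 1.67·1.233 = £2.5743.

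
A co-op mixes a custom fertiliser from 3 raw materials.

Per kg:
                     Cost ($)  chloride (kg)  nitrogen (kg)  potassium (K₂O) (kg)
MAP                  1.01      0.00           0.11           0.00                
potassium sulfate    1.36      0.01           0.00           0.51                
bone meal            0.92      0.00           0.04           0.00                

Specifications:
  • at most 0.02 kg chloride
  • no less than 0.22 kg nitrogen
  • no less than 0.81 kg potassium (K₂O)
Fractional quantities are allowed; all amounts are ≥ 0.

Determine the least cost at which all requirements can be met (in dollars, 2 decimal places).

Let x1 = kg of MAP, x2 = kg of potassium sulfate, x3 = kg of bone meal.
min 1.01x1 + 1.36x2 + 0.92x3 with:
  0.01x2 ≤ 0.02   (chloride)
  0.11x1 + 0.04x3 ≥ 0.22   (nitrogen)
  0.51x2 ≥ 0.81   (potassium (K₂O))
  x1, x2, x3 ≥ 0.
At the optimum only MAP, potassium sulfate are positive (bone meal = 0). Binding constraints: nitrogen and potassium (K₂O).
Solving gives x1 = 2, x2 = 1.588.
Cost = 1.01·2 + 1.36·1.588 = 4.1797.

$4.18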